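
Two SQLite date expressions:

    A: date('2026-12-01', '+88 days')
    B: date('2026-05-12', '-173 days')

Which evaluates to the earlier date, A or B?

A = 2027-02-27.
B = 2025-11-20.
B is earlier.

B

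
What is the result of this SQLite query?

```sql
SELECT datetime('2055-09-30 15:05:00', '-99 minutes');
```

2055-09-30 13:26:00

99 minutes = 1h 39m; -99 minutes from 2055-09-30 15:05:00 is 2055-09-30 13:26:00.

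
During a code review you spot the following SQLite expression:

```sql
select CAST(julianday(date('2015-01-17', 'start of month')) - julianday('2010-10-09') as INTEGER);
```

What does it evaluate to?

`start of month` rewinds 2015-01-17 to 2015-01-01.
22 days remain in October 2010 after the 9th (31 − 9).
Full months from November 2010 through December 2014 contribute their day counts.
Then 1 day into January 2015.
Total: 22 + 30 + 31 + 31 + 28 + 31 + 30 + 31 + 30 + 31 + 31 + 30 + 31 + 30 + 31 + 31 + 29 + 31 + 30 + 31 + 30 + 31 + 31 + 30 + 31 + 30 + 31 + 31 + 28 + 31 + 30 + 31 + 30 + 31 + 31 + 30 + 31 + 30 + 31 + 31 + 28 + 31 + 30 + 31 + 30 + 31 + 31 + 30 + 31 + 30 + 31 + 1 = 1545.

1545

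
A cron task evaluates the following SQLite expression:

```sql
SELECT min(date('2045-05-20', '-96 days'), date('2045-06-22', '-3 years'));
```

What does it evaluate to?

date('2045-05-20', '-96 days') → 2045-02-13.
date('2045-06-22', '-3 years') → 2042-06-22.
Earlier of the two is 2042-06-22.

2042-06-22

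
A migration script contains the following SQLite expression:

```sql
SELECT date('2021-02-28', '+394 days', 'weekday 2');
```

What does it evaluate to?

Applying '+394 days' to 2021-02-28: counting 394 days forward gives 2022-03-29.
`weekday 2` advances to the next Tuesday; 2022-03-29 is already a Tuesday, so it stays at 2022-03-29.

2022-03-29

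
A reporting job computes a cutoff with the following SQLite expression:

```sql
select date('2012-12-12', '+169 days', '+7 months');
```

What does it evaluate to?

2013-12-30

Applying '+169 days' to 2012-12-12: counting 169 days forward gives 2013-05-30.
Adding +7 months to 2013-05-30 gives 2013-12-30.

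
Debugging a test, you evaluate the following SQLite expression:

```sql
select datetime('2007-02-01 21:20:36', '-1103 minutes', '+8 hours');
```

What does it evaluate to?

2007-02-01 10:57:36

1103 minutes = 18h 23m; -1103 minutes from 2007-02-01 21:20:36 is 2007-02-01 02:57:36.
+8 hours from 2007-02-01 02:57:36 is 2007-02-01 10:57:36.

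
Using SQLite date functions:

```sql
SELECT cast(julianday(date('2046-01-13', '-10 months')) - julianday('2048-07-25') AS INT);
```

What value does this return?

Adding -10 months to 2046-01-13 gives 2045-03-13.
18 days remain in March 2045 after the 13th (31 − 13).
Full months from April 2045 through June 2048 contribute their day counts.
Then 25 days into July 2048.
Total: 18 + 30 + 31 + 30 + 31 + 31 + 30 + 31 + 30 + 31 + 31 + 28 + 31 + 30 + 31 + 30 + 31 + 31 + 30 + 31 + 30 + 31 + 31 + 28 + 31 + 30 + 31 + 30 + 31 + 31 + 30 + 31 + 30 + 31 + 31 + 29 + 31 + 30 + 31 + 30 + 25 = 1230.
The subtraction is earlier − later, so the result is −1230 → -1230.

-1230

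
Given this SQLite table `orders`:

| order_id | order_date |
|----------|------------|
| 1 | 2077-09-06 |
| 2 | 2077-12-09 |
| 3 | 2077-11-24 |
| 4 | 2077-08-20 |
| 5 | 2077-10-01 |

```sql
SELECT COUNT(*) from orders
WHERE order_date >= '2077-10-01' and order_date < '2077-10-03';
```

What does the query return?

1

Rows in [2077-10-01, 2077-10-03): 2077-10-01 → 1 row.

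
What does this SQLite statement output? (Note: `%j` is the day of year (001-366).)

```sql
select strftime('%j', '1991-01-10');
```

010

Day-of-year for 1991-01-10: days since 1991-01-01 inclusive = 10, zero-padded to 010.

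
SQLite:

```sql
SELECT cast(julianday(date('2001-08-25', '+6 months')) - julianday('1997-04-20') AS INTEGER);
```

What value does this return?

1772

Adding +6 months to 2001-08-25 gives 2002-02-25.
10 days remain in April 1997 after the 20th (30 − 20).
Full months from May 1997 through January 2002 contribute their day counts.
Then 25 days into February 2002.
Total: 10 + 31 + 30 + 31 + 31 + 30 + 31 + 30 + 31 + 31 + 28 + 31 + 30 + 31 + 30 + 31 + 31 + 30 + 31 + 30 + 31 + 31 + 28 + 31 + 30 + 31 + 30 + 31 + 31 + 30 + 31 + 30 + 31 + 31 + 29 + 31 + 30 + 31 + 30 + 31 + 31 + 30 + 31 + 30 + 31 + 31 + 28 + 31 + 30 + 31 + 30 + 31 + 31 + 30 + 31 + 30 + 31 + 31 + 25 = 1772.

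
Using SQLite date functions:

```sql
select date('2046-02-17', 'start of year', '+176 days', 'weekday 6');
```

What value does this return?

2046-06-30

`start of year` rewinds 2046-02-17 to 2046-01-01.
Applying '+176 days' to 2046-01-01: counting 176 days forward gives 2046-06-26.
`weekday 6` advances to the next Saturday; 2046-06-26 is a Tuesday, so it moves forward to 2046-06-30.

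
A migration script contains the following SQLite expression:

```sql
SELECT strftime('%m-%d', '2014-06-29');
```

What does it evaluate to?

06-29

`%m-%d` extracts the month-day: 06-29.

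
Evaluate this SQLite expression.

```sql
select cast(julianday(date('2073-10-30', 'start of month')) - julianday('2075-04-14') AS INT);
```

`start of month` rewinds 2073-10-30 to 2073-10-01.
30 days remain in October 2073 after the 1st (31 − 1).
Full months from November 2073 through March 2075 contribute their day counts.
Then 14 days into April 2075.
Total: 30 + 30 + 31 + 31 + 28 + 31 + 30 + 31 + 30 + 31 + 31 + 30 + 31 + 30 + 31 + 31 + 28 + 31 + 14 = 560.
The subtraction is earlier − later, so the result is −560 → -560.

-560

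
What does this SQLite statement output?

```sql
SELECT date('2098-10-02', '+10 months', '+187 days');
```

Adding +10 months to 2098-10-02 gives 2099-08-02.
Applying '+187 days' to 2099-08-02: counting 187 days forward gives 2100-02-05.

2100-02-05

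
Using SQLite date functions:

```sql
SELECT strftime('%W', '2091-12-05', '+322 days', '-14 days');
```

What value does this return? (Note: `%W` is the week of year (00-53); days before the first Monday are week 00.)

First apply '+322 days', '-14 days': 2091-12-05 → 2092-10-08.
2092-10-08 is a Wednesday. SQLite's %W counts Mondays since the year started; the result is 40.

40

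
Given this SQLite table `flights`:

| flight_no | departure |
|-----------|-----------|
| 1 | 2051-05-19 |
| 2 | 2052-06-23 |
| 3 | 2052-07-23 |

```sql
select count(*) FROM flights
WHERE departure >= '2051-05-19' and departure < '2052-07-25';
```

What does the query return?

Rows in [2051-05-19, 2052-07-25): 2051-05-19, 2052-06-23, 2052-07-23 → 3 rows.

3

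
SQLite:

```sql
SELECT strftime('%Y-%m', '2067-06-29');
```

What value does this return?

2067-06

`%Y-%m` extracts the year-month: 2067-06.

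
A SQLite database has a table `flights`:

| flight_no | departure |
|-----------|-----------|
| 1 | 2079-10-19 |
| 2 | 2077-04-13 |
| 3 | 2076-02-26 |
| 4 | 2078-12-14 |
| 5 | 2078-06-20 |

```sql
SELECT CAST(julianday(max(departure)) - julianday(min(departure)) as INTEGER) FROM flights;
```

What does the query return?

MIN = 2076-02-26, MAX = 2079-10-19.
3 days remain in February 2076 after the 26th (29 − 26).
Full months from March 2076 through September 2079 contribute their day counts.
Then 19 days into October 2079.
Total: 3 + 31 + 30 + 31 + 30 + 31 + 31 + 30 + 31 + 30 + 31 + 31 + 28 + 31 + 30 + 31 + 30 + 31 + 31 + 30 + 31 + 30 + 31 + 31 + 28 + 31 + 30 + 31 + 30 + 31 + 31 + 30 + 31 + 30 + 31 + 31 + 28 + 31 + 30 + 31 + 30 + 31 + 31 + 30 + 19 = 1331.

1331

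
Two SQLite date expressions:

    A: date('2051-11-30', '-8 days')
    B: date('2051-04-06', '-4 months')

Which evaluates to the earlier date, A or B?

B

A = 2051-11-22.
B = 2050-12-06.
B is earlier.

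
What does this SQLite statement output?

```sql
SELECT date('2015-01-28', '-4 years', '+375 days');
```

2012-02-07

Adding -4 years to 2015-01-28 gives 2011-01-28.
Applying '+375 days' to 2011-01-28: counting 375 days forward gives 2012-02-07.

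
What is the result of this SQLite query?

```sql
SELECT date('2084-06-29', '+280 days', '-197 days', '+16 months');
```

Applying '+280 days' to 2084-06-29: counting 280 days forward gives 2085-04-05.
Applying '-197 days' to 2085-04-05: counting 197 days back gives 2084-09-20.
Adding +16 months to 2084-09-20 gives 2086-01-20.

2086-01-20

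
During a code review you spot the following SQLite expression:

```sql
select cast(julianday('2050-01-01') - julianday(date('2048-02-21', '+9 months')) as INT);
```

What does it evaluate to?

Adding +9 months to 2048-02-21 gives 2048-11-21.
9 days remain in November 2048 after the 21st (30 − 21).
Full months from December 2048 through December 2049 contribute their day counts.
Then 1 day into January 2050.
Total: 9 + 31 + 31 + 28 + 31 + 30 + 31 + 30 + 31 + 31 + 30 + 31 + 30 + 31 + 1 = 406.

406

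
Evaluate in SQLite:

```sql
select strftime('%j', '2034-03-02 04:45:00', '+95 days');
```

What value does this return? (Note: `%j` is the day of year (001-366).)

156

First apply '+95 days': 2034-03-02 04:45:00 → 2034-06-05 04:45:00.
Day-of-year for 2034-06-05: days since 2034-01-01 inclusive = 156, zero-padded to 156.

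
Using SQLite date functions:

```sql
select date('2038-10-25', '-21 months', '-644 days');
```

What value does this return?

2035-04-22

Adding -21 months to 2038-10-25 gives 2037-01-25.
Applying '-644 days' to 2037-01-25: counting 644 days back gives 2035-04-22.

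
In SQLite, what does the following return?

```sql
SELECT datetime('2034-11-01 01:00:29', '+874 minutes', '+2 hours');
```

874 minutes = 14h 34m; +874 minutes from 2034-11-01 01:00:29 is 2034-11-01 15:34:29.
+2 hours from 2034-11-01 15:34:29 is 2034-11-01 17:34:29.

2034-11-01 17:34:29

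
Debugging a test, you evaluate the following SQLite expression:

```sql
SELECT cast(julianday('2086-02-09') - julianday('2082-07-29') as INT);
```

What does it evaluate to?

2 days remain in July 2082 after the 29th (31 − 29).
Full months from August 2082 through January 2086 contribute their day counts.
Then 9 days into February 2086.
Total: 2 + 31 + 30 + 31 + 30 + 31 + 31 + 28 + 31 + 30 + 31 + 30 + 31 + 31 + 30 + 31 + 30 + 31 + 31 + 29 + 31 + 30 + 31 + 30 + 31 + 31 + 30 + 31 + 30 + 31 + 31 + 28 + 31 + 30 + 31 + 30 + 31 + 31 + 30 + 31 + 30 + 31 + 31 + 9 = 1291.

1291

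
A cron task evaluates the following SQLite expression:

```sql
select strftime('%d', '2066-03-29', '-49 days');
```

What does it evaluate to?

08

First apply '-49 days': 2066-03-29 → 2066-02-08.
`%d` extracts the 2-digit day of month: 08.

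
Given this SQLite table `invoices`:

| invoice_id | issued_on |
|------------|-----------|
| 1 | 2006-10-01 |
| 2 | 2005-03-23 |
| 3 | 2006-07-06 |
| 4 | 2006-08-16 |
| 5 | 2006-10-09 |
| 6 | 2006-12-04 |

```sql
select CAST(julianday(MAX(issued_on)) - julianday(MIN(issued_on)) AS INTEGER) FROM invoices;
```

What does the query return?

MIN = 2005-03-23, MAX = 2006-12-04.
8 days remain in March 2005 after the 23rd (31 − 23).
Full months from April 2005 through November 2006 contribute their day counts.
Then 4 days into December 2006.
Total: 8 + 30 + 31 + 30 + 31 + 31 + 30 + 31 + 30 + 31 + 31 + 28 + 31 + 30 + 31 + 30 + 31 + 31 + 30 + 31 + 30 + 4 = 621.

621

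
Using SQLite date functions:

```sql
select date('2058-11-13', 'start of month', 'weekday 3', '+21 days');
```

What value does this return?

`start of month` rewinds 2058-11-13 to 2058-11-01.
`weekday 3` advances to the next Wednesday; 2058-11-01 is a Friday, so it moves forward to 2058-11-06.
Advancing 21 more days within November lands on 2058-11-27.

2058-11-27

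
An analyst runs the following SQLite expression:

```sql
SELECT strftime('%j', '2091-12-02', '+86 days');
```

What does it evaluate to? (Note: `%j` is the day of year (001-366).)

057

First apply '+86 days': 2091-12-02 → 2092-02-26.
Day-of-year for 2092-02-26: days since 2092-01-01 inclusive = 57, zero-padded to 057.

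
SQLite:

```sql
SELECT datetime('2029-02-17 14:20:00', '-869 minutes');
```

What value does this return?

869 minutes = 14h 29m; -869 minutes from 2029-02-17 14:20:00 is 2029-02-16 23:51:00 (crosses midnight).

2029-02-16 23:51:00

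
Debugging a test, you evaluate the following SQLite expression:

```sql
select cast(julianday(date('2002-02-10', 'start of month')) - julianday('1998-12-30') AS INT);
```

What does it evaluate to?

1129

`start of month` rewinds 2002-02-10 to 2002-02-01.
1 day remains in December 1998 after the 30th (31 − 30).
Full months from January 1999 through January 2002 contribute their day counts.
Then 1 day into February 2002.
Total: 1 + 31 + 28 + 31 + 30 + 31 + 30 + 31 + 31 + 30 + 31 + 30 + 31 + 31 + 29 + 31 + 30 + 31 + 30 + 31 + 31 + 30 + 31 + 30 + 31 + 31 + 28 + 31 + 30 + 31 + 30 + 31 + 31 + 30 + 31 + 30 + 31 + 31 + 1 = 1129.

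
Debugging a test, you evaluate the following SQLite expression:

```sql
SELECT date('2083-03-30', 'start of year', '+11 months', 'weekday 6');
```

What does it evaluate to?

`start of year` rewinds 2083-03-30 to 2083-01-01.
Adding +11 months to 2083-01-01 gives 2083-12-01.
`weekday 6` advances to the next Saturday; 2083-12-01 is a Wednesday, so it moves forward to 2083-12-04.

2083-12-04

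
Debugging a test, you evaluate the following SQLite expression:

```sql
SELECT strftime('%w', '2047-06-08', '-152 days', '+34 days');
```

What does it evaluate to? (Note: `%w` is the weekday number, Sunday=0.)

0

First apply '-152 days', '+34 days': 2047-06-08 → 2047-02-10.
2047-02-10 is a Sunday; with Sunday=0 that is 0.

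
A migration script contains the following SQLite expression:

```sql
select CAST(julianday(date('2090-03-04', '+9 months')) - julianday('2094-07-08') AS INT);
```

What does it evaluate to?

Adding +9 months to 2090-03-04 gives 2090-12-04.
27 days remain in December 2090 after the 4th (31 − 4).
Full months from January 2091 through June 2094 contribute their day counts.
Then 8 days into July 2094.
Total: 27 + 31 + 28 + 31 + 30 + 31 + 30 + 31 + 31 + 30 + 31 + 30 + 31 + 31 + 29 + 31 + 30 + 31 + 30 + 31 + 31 + 30 + 31 + 30 + 31 + 31 + 28 + 31 + 30 + 31 + 30 + 31 + 31 + 30 + 31 + 30 + 31 + 31 + 28 + 31 + 30 + 31 + 30 + 8 = 1312.
The subtraction is earlier − later, so the result is −1312 → -1312.

-1312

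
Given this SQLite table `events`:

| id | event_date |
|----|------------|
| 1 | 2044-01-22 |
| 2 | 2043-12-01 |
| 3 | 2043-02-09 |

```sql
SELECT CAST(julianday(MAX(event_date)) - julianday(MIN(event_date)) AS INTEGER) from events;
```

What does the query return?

MIN = 2043-02-09, MAX = 2044-01-22.
19 days remain in February 2043 after the 9th (28 − 9).
Full months from March 2043 through December 2043 contribute their day counts.
Then 22 days into January 2044.
Total: 19 + 31 + 30 + 31 + 30 + 31 + 31 + 30 + 31 + 30 + 31 + 22 = 347.

347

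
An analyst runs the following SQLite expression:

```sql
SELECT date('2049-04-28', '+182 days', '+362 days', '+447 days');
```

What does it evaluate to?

Applying '+182 days' to 2049-04-28: counting 182 days forward gives 2049-10-27.
Applying '+362 days' to 2049-10-27: counting 362 days forward gives 2050-10-24.
Applying '+447 days' to 2050-10-24: counting 447 days forward gives 2052-01-14.

2052-01-14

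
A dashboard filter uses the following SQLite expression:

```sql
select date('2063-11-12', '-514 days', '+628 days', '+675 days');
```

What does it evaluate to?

2066-01-09

Applying '-514 days' to 2063-11-12: counting 514 days back gives 2062-06-16.
Applying '+628 days' to 2062-06-16: counting 628 days forward gives 2064-03-05.
Applying '+675 days' to 2064-03-05: counting 675 days forward gives 2066-01-09.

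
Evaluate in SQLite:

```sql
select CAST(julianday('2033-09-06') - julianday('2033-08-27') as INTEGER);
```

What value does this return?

4 days remain in August 2033 after the 27th (31 − 27).
Then 6 days into September 2033.
Total: 4 + 6 = 10.

10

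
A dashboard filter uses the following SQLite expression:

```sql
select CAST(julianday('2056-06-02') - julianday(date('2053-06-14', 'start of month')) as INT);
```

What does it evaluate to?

`start of month` rewinds 2053-06-14 to 2053-06-01.
29 days remain in June 2053 after the 1st (30 − 1).
Full months from July 2053 through May 2056 contribute their day counts.
Then 2 days into June 2056.
Total: 29 + 31 + 31 + 30 + 31 + 30 + 31 + 31 + 28 + 31 + 30 + 31 + 30 + 31 + 31 + 30 + 31 + 30 + 31 + 31 + 28 + 31 + 30 + 31 + 30 + 31 + 31 + 30 + 31 + 30 + 31 + 31 + 29 + 31 + 30 + 31 + 2 = 1097.

1097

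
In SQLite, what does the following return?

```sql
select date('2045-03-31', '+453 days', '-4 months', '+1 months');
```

2046-03-27

Applying '+453 days' to 2045-03-31: counting 453 days forward gives 2046-06-27.
Adding -4 months to 2046-06-27 gives 2046-02-27.
Adding +1 month to 2046-02-27 gives 2046-03-27.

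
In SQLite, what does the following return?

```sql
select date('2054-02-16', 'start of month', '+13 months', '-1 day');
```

`start of month` rewinds 2054-02-16 to 2054-02-01.
Adding +13 months to 2054-02-01 gives 2055-03-01.
Going back 1 day from 2055-03-01 reaches 2055-02-28 (last day of February, 28 days).

2055-02-28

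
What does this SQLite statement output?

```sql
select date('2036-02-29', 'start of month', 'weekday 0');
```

2036-02-03

`start of month` rewinds 2036-02-29 to 2036-02-01.
`weekday 0` advances to the next Sunday; 2036-02-01 is a Friday, so it moves forward to 2036-02-03.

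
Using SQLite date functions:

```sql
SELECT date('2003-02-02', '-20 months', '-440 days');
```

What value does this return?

2000-03-19

Adding -20 months to 2003-02-02 gives 2001-06-02.
Applying '-440 days' to 2001-06-02: counting 440 days back gives 2000-03-19.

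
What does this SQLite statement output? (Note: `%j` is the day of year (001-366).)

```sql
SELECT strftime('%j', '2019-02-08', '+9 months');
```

312

First apply '+9 months': 2019-02-08 → 2019-11-08.
Day-of-year for 2019-11-08: days since 2019-01-01 inclusive = 312, zero-padded to 312.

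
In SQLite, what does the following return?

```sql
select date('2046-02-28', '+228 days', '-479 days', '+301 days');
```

2046-04-19

Applying '+228 days' to 2046-02-28: counting 228 days forward gives 2046-10-14.
Applying '-479 days' to 2046-10-14: counting 479 days back gives 2045-06-22.
Applying '+301 days' to 2045-06-22: counting 301 days forward gives 2046-04-19.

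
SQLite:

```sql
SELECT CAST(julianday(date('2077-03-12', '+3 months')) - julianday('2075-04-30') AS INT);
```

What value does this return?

Adding +3 months to 2077-03-12 gives 2077-06-12.
0 days remain in April 2075 after the 30th (30 − 30).
Full months from May 2075 through May 2077 contribute their day counts.
Then 12 days into June 2077.
Total: 0 + 31 + 30 + 31 + 31 + 30 + 31 + 30 + 31 + 31 + 29 + 31 + 30 + 31 + 30 + 31 + 31 + 30 + 31 + 30 + 31 + 31 + 28 + 31 + 30 + 31 + 12 = 774.

774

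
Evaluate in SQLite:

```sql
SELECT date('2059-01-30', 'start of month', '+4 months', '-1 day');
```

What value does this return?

`start of month` rewinds 2059-01-30 to 2059-01-01.
Adding +4 months to 2059-01-01 gives 2059-05-01.
Going back 1 day from 2059-05-01 reaches 2059-04-30 (last day of April, 30 days).

2059-04-30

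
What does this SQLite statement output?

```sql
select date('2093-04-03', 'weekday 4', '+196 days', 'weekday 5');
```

`weekday 4` advances to the next Thursday; 2093-04-03 is a Friday, so it moves forward to 2093-04-09.
Applying '+196 days' to 2093-04-09: counting 196 days forward gives 2093-10-22.
`weekday 5` advances to the next Friday; 2093-10-22 is a Thursday, so it moves forward to 2093-10-23.

2093-10-23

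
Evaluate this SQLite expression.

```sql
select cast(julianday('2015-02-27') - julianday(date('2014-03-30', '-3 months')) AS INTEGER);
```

Adding -3 months to 2014-03-30 gives 2013-12-30.
1 day remains in December 2013 after the 30th (31 − 30).
Full months from January 2014 through January 2015 contribute their day counts.
Then 27 days into February 2015.
Total: 1 + 31 + 28 + 31 + 30 + 31 + 30 + 31 + 31 + 30 + 31 + 30 + 31 + 31 + 27 = 424.

424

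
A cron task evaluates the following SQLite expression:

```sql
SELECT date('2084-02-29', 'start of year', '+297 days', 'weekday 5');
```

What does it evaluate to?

`start of year` rewinds 2084-02-29 to 2084-01-01.
Applying '+297 days' to 2084-01-01: counting 297 days forward gives 2084-10-24.
`weekday 5` advances to the next Friday; 2084-10-24 is a Tuesday, so it moves forward to 2084-10-27.

2084-10-27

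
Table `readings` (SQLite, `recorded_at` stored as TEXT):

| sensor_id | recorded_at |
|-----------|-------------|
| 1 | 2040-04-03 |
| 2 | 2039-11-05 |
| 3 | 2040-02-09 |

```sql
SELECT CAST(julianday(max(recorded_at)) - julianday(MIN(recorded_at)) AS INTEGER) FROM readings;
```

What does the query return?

150

MIN = 2039-11-05, MAX = 2040-04-03.
25 days remain in November 2039 after the 5th (30 − 5).
December 2039: 31 days.
January 2040: 31 days.
February 2040: 29 days (leap year).
March 2040: 31 days.
Then 3 days into April 2040.
Total: 25 + 31 + 31 + 29 + 31 + 3 = 150.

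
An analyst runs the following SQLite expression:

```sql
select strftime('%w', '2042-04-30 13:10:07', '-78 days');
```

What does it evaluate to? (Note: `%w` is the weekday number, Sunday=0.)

2

First apply '-78 days': 2042-04-30 13:10:07 → 2042-02-11 13:10:07.
2042-02-11 is a Tuesday; with Sunday=0 that is 2.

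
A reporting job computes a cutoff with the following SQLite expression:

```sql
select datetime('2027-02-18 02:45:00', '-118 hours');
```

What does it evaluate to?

-118 hours from 2027-02-18 02:45:00 is 2027-02-13 04:45:00 (crosses midnight).

2027-02-13 04:45:00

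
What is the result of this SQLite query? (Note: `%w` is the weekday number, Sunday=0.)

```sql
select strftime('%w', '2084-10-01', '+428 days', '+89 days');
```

First apply '+428 days', '+89 days': 2084-10-01 → 2086-03-02.
2086-03-02 is a Saturday; with Sunday=0 that is 6.

6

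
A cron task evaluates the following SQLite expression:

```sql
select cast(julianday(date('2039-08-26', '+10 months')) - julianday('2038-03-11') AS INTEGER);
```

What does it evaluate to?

Adding +10 months to 2039-08-26 gives 2040-06-26.
20 days remain in March 2038 after the 11th (31 − 11).
Full months from April 2038 through May 2040 contribute their day counts.
Then 26 days into June 2040.
Total: 20 + 30 + 31 + 30 + 31 + 31 + 30 + 31 + 30 + 31 + 31 + 28 + 31 + 30 + 31 + 30 + 31 + 31 + 30 + 31 + 30 + 31 + 31 + 29 + 31 + 30 + 31 + 26 = 838.

838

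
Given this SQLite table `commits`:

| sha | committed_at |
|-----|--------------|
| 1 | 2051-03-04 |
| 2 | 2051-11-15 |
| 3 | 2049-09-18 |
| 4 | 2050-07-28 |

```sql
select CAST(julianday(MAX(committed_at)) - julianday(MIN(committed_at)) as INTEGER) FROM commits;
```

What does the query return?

MIN = 2049-09-18, MAX = 2051-11-15.
12 days remain in September 2049 after the 18th (30 − 18).
Full months from October 2049 through October 2051 contribute their day counts.
Then 15 days into November 2051.
Total: 12 + 31 + 30 + 31 + 31 + 28 + 31 + 30 + 31 + 30 + 31 + 31 + 30 + 31 + 30 + 31 + 31 + 28 + 31 + 30 + 31 + 30 + 31 + 31 + 30 + 31 + 15 = 788.

788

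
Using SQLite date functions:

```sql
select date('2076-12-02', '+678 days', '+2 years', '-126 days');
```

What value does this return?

2080-06-07

Applying '+678 days' to 2076-12-02: counting 678 days forward gives 2078-10-11.
Adding +2 years to 2078-10-11 gives 2080-10-11.
Applying '-126 days' to 2080-10-11: counting 126 days back gives 2080-06-07.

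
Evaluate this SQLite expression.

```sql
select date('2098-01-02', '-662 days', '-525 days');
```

Applying '-662 days' to 2098-01-02: counting 662 days back gives 2096-03-11.
Applying '-525 days' to 2096-03-11: counting 525 days back gives 2094-10-03.

2094-10-03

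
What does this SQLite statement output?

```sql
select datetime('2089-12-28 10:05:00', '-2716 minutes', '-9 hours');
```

2716 minutes = 45h 16m; -2716 minutes from 2089-12-28 10:05:00 is 2089-12-26 12:49:00 (crosses midnight).
-9 hours from 2089-12-26 12:49:00 is 2089-12-26 03:49:00.

2089-12-26 03:49:00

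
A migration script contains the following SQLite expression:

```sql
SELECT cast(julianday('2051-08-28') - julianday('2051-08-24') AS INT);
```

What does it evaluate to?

Both dates are in August 2051: 28 − 24 = 4.

4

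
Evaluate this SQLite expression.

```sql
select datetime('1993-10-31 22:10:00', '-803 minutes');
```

803 minutes = 13h 23m; -803 minutes from 1993-10-31 22:10:00 is 1993-10-31 08:47:00.

1993-10-31 08:47:00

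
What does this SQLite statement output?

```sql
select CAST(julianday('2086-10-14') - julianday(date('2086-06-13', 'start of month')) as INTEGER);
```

135

`start of month` rewinds 2086-06-13 to 2086-06-01.
29 days remain in June 2086 after the 1st (30 − 1).
July 2086: 31 days.
August 2086: 31 days.
September 2086: 30 days.
Then 14 days into October 2086.
Total: 29 + 31 + 31 + 30 + 14 = 135.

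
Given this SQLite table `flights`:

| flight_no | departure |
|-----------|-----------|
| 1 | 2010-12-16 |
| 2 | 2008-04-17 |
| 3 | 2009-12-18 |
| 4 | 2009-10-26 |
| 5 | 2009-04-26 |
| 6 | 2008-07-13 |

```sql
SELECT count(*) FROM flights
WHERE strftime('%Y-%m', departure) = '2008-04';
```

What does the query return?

Rows with year-month 2008-04: 2008-04-17 → 1.

1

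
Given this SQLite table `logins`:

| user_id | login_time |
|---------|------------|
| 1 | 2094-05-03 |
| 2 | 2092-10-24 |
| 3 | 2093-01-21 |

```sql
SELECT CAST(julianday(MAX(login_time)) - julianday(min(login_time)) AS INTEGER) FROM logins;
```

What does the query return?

556

MIN = 2092-10-24, MAX = 2094-05-03.
7 days remain in October 2092 after the 24th (31 − 24).
Full months from November 2092 through April 2094 contribute their day counts.
Then 3 days into May 2094.
Total: 7 + 30 + 31 + 31 + 28 + 31 + 30 + 31 + 30 + 31 + 31 + 30 + 31 + 30 + 31 + 31 + 28 + 31 + 30 + 3 = 556.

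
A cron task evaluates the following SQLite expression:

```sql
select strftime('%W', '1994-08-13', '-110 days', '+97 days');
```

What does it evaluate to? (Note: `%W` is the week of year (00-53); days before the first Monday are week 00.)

30

First apply '-110 days', '+97 days': 1994-08-13 → 1994-07-31.
1994-07-31 is a Sunday. SQLite's %W counts Mondays since the year started; the result is 30.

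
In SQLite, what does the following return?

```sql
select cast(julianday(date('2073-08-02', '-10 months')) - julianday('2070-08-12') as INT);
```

Adding -10 months to 2073-08-02 gives 2072-10-02.
19 days remain in August 2070 after the 12th (31 − 12).
Full months from September 2070 through September 2072 contribute their day counts.
Then 2 days into October 2072.
Total: 19 + 30 + 31 + 30 + 31 + 31 + 28 + 31 + 30 + 31 + 30 + 31 + 31 + 30 + 31 + 30 + 31 + 31 + 29 + 31 + 30 + 31 + 30 + 31 + 31 + 30 + 2 = 782.

782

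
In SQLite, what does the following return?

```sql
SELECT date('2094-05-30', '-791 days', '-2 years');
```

Applying '-791 days' to 2094-05-30: counting 791 days back gives 2092-03-30.
Adding -2 years to 2092-03-30 gives 2090-03-30.

2090-03-30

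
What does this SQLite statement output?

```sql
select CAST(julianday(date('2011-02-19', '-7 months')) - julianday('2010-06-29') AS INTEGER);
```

20

Adding -7 months to 2011-02-19 gives 2010-07-19.
1 day remains in June 2010 after the 29th (30 − 29).
Then 19 days into July 2010.
Total: 1 + 19 = 20.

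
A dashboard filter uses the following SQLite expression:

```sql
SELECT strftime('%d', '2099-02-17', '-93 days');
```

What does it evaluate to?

First apply '-93 days': 2099-02-17 → 2098-11-16.
`%d` extracts the 2-digit day of month: 16.

16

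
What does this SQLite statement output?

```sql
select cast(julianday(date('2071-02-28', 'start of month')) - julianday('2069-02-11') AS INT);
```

720

`start of month` rewinds 2071-02-28 to 2071-02-01.
17 days remain in February 2069 after the 11th (28 − 11).
Full months from March 2069 through January 2071 contribute their day counts.
Then 1 day into February 2071.
Total: 17 + 31 + 30 + 31 + 30 + 31 + 31 + 30 + 31 + 30 + 31 + 31 + 28 + 31 + 30 + 31 + 30 + 31 + 31 + 30 + 31 + 30 + 31 + 31 + 1 = 720.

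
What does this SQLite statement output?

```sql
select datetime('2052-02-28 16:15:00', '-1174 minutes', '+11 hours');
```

2052-02-28 07:41:00

1174 minutes = 19h 34m; -1174 minutes from 2052-02-28 16:15:00 is 2052-02-27 20:41:00 (crosses midnight).
+11 hours from 2052-02-27 20:41:00 is 2052-02-28 07:41:00 (crosses midnight).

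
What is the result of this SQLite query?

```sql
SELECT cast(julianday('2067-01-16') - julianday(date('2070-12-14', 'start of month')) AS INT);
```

-1415

`start of month` rewinds 2070-12-14 to 2070-12-01.
15 days remain in January 2067 after the 16th (31 − 16).
Full months from February 2067 through November 2070 contribute their day counts.
Then 1 day into December 2070.
Total: 15 + 28 + 31 + 30 + 31 + 30 + 31 + 31 + 30 + 31 + 30 + 31 + 31 + 29 + 31 + 30 + 31 + 30 + 31 + 31 + 30 + 31 + 30 + 31 + 31 + 28 + 31 + 30 + 31 + 30 + 31 + 31 + 30 + 31 + 30 + 31 + 31 + 28 + 31 + 30 + 31 + 30 + 31 + 31 + 30 + 31 + 30 + 1 = 1415.
The subtraction is earlier − later, so the result is −1415 → -1415.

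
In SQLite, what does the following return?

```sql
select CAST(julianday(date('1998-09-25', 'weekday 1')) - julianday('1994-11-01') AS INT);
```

`weekday 1` advances to the next Monday; 1998-09-25 is a Friday, so it moves forward to 1998-09-28.
29 days remain in November 1994 after the 1st (30 − 1).
Full months from December 1994 through August 1998 contribute their day counts.
Then 28 days into September 1998.
Total: 29 + 31 + 31 + 28 + 31 + 30 + 31 + 30 + 31 + 31 + 30 + 31 + 30 + 31 + 31 + 29 + 31 + 30 + 31 + 30 + 31 + 31 + 30 + 31 + 30 + 31 + 31 + 28 + 31 + 30 + 31 + 30 + 31 + 31 + 30 + 31 + 30 + 31 + 31 + 28 + 31 + 30 + 31 + 30 + 31 + 31 + 28 = 1427.

1427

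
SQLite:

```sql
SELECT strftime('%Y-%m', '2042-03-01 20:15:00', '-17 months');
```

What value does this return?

First apply '-17 months': 2042-03-01 20:15:00 → 2040-10-01 20:15:00.
`%Y-%m` extracts the year-month: 2040-10.

2040-10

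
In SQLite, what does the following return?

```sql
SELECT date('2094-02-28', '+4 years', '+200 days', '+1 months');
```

Adding +4 years to 2094-02-28 gives 2098-02-28.
Applying '+200 days' to 2098-02-28: counting 200 days forward gives 2098-09-16.
Adding +1 month to 2098-09-16 gives 2098-10-16.

2098-10-16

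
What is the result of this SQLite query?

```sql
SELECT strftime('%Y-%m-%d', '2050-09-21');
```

`%Y-%m-%d` extracts the ISO date: 2050-09-21.

2050-09-21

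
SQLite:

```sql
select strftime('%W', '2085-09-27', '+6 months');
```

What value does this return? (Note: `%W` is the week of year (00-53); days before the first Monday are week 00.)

12

First apply '+6 months': 2085-09-27 → 2086-03-27.
2086-03-27 is a Wednesday. SQLite's %W counts Mondays since the year started; the result is 12.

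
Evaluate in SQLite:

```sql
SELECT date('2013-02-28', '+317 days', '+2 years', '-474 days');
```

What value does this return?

2014-09-24

Applying '+317 days' to 2013-02-28: counting 317 days forward gives 2014-01-11.
Adding +2 years to 2014-01-11 gives 2016-01-11.
Applying '-474 days' to 2016-01-11: counting 474 days back gives 2014-09-24.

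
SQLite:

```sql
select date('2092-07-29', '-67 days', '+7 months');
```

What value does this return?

Applying '-67 days' to 2092-07-29: counting 67 days back gives 2092-05-23.
Adding +7 months to 2092-05-23 gives 2092-12-23.

2092-12-23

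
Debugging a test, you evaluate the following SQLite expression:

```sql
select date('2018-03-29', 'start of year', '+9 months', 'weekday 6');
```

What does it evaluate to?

2018-10-06

`start of year` rewinds 2018-03-29 to 2018-01-01.
Adding +9 months to 2018-01-01 gives 2018-10-01.
`weekday 6` advances to the next Saturday; 2018-10-01 is a Monday, so it moves forward to 2018-10-06.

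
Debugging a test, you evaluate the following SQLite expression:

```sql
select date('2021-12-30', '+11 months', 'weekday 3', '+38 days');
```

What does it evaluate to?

Adding +11 months to 2021-12-30 gives 2022-11-30.
`weekday 3` advances to the next Wednesday; 2022-11-30 is already a Wednesday, so it stays at 2022-11-30.
November 2022 has 30 days; 0 remain after the 30th, so 1 days reach 2022-12-01.
December 2022 has 31 days; 30 remain after the 1st, so 31 days reach 2023-01-01.
Advancing 6 more days within January lands on 2023-01-07.

2023-01-07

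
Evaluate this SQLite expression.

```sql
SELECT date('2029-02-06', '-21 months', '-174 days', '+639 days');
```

Adding -21 months to 2029-02-06 gives 2027-05-06.
Applying '-174 days' to 2027-05-06: counting 174 days back gives 2026-11-13.
Applying '+639 days' to 2026-11-13: counting 639 days forward gives 2028-08-13.

2028-08-13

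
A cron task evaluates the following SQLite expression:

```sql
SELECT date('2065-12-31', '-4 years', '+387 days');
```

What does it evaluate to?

Adding -4 years to 2065-12-31 gives 2061-12-31.
Applying '+387 days' to 2061-12-31: counting 387 days forward gives 2063-01-22.

2063-01-22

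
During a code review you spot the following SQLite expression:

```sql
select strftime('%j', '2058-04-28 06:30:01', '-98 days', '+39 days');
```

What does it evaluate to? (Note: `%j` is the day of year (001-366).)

First apply '-98 days', '+39 days': 2058-04-28 06:30:01 → 2058-02-28 06:30:01.
Day-of-year for 2058-02-28: days since 2058-01-01 inclusive = 59, zero-padded to 059.

059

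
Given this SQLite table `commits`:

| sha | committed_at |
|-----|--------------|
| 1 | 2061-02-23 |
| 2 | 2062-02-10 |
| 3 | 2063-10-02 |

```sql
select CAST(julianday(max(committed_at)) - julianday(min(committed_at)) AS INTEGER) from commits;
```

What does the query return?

MIN = 2061-02-23, MAX = 2063-10-02.
5 days remain in February 2061 after the 23rd (28 − 23).
Full months from March 2061 through September 2063 contribute their day counts.
Then 2 days into October 2063.
Total: 5 + 31 + 30 + 31 + 30 + 31 + 31 + 30 + 31 + 30 + 31 + 31 + 28 + 31 + 30 + 31 + 30 + 31 + 31 + 30 + 31 + 30 + 31 + 31 + 28 + 31 + 30 + 31 + 30 + 31 + 31 + 30 + 2 = 951.

951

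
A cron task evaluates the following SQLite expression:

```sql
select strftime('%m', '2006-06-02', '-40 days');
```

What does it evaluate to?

First apply '-40 days': 2006-06-02 → 2006-04-23.
`%m` extracts the 2-digit month (01-12): 04.

04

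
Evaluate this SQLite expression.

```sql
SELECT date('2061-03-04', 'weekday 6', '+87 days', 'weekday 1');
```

2061-06-06

`weekday 6` advances to the next Saturday; 2061-03-04 is a Friday, so it moves forward to 2061-03-05.
Applying '+87 days' to 2061-03-05: counting 87 days forward gives 2061-05-31.
`weekday 1` advances to the next Monday; 2061-05-31 is a Tuesday, so it moves forward to 2061-06-06.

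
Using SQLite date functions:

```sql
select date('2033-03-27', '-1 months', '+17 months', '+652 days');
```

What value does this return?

Adding -1 month to 2033-03-27 gives 2033-02-27.
Adding +17 months to 2033-02-27 gives 2034-07-27.
Applying '+652 days' to 2034-07-27: counting 652 days forward gives 2036-05-09.

2036-05-09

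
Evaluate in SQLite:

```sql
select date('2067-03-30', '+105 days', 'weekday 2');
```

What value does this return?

Applying '+105 days' to 2067-03-30: counting 105 days forward gives 2067-07-13.
`weekday 2` advances to the next Tuesday; 2067-07-13 is a Wednesday, so it moves forward to 2067-07-19.

2067-07-19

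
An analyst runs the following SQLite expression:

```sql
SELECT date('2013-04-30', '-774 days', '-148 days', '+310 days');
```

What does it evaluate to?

2011-08-27

Applying '-774 days' to 2013-04-30: counting 774 days back gives 2011-03-18.
Applying '-148 days' to 2011-03-18: counting 148 days back gives 2010-10-21.
Applying '+310 days' to 2010-10-21: counting 310 days forward gives 2011-08-27.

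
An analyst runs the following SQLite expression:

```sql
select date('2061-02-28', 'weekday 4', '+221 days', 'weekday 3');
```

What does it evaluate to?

2061-10-12

`weekday 4` advances to the next Thursday; 2061-02-28 is a Monday, so it moves forward to 2061-03-03.
Applying '+221 days' to 2061-03-03: counting 221 days forward gives 2061-10-10.
`weekday 3` advances to the next Wednesday; 2061-10-10 is a Monday, so it moves forward to 2061-10-12.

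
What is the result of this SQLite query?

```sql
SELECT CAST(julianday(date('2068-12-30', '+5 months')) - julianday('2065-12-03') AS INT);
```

1274

Adding +5 months to 2068-12-30 gives 2069-05-30.
28 days remain in December 2065 after the 3rd (31 − 3).
Full months from January 2066 through April 2069 contribute their day counts.
Then 30 days into May 2069.
Total: 28 + 31 + 28 + 31 + 30 + 31 + 30 + 31 + 31 + 30 + 31 + 30 + 31 + 31 + 28 + 31 + 30 + 31 + 30 + 31 + 31 + 30 + 31 + 30 + 31 + 31 + 29 + 31 + 30 + 31 + 30 + 31 + 31 + 30 + 31 + 30 + 31 + 31 + 28 + 31 + 30 + 30 = 1274.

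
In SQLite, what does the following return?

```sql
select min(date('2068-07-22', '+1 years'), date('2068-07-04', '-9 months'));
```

date('2068-07-22', '+1 years') → 2069-07-22.
date('2068-07-04', '-9 months') → 2067-10-04.
Earlier of the two is 2067-10-04.

2067-10-04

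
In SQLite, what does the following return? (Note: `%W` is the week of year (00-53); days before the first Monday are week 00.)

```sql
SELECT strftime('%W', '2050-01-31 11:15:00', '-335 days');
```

09

First apply '-335 days': 2050-01-31 11:15:00 → 2049-03-02 11:15:00.
2049-03-02 is a Tuesday. SQLite's %W counts Mondays since the year started; the result is 09.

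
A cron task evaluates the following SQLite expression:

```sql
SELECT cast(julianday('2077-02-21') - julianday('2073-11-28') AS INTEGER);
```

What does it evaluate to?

2 days remain in November 2073 after the 28th (30 − 28).
Full months from December 2073 through January 2077 contribute their day counts.
Then 21 days into February 2077.
Total: 2 + 31 + 31 + 28 + 31 + 30 + 31 + 30 + 31 + 31 + 30 + 31 + 30 + 31 + 31 + 28 + 31 + 30 + 31 + 30 + 31 + 31 + 30 + 31 + 30 + 31 + 31 + 29 + 31 + 30 + 31 + 30 + 31 + 31 + 30 + 31 + 30 + 31 + 31 + 21 = 1181.

1181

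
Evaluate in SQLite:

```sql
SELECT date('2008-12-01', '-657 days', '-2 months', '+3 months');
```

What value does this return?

2007-03-13

Applying '-657 days' to 2008-12-01: counting 657 days back gives 2007-02-13.
Adding -2 months to 2007-02-13 gives 2006-12-13.
Adding +3 months to 2006-12-13 gives 2007-03-13.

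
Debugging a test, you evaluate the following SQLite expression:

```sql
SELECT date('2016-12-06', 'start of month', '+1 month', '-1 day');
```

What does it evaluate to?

`start of month` rewinds 2016-12-06 to 2016-12-01.
Adding +1 month to 2016-12-01 gives 2017-01-01.
Going back 1 day from 2017-01-01 reaches 2016-12-31 (last day of December, 31 days).

2016-12-31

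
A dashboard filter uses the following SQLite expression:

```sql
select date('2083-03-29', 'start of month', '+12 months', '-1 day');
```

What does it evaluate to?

2084-02-29

`start of month` rewinds 2083-03-29 to 2083-03-01.
Adding +12 months to 2083-03-01 gives 2084-03-01.
Going back 1 day from 2084-03-01 reaches 2084-02-29 (last day of February, 29 days).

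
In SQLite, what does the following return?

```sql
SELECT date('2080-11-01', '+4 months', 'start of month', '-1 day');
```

2081-02-28

Adding +4 months to 2080-11-01 gives 2081-03-01.
`start of month` rewinds 2081-03-01 to 2081-03-01.
Going back 1 day from 2081-03-01 reaches 2081-02-28 (last day of February, 28 days).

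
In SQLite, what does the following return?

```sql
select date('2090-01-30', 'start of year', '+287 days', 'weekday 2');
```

2090-10-17

`start of year` rewinds 2090-01-30 to 2090-01-01.
Applying '+287 days' to 2090-01-01: counting 287 days forward gives 2090-10-15.
`weekday 2` advances to the next Tuesday; 2090-10-15 is a Sunday, so it moves forward to 2090-10-17.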